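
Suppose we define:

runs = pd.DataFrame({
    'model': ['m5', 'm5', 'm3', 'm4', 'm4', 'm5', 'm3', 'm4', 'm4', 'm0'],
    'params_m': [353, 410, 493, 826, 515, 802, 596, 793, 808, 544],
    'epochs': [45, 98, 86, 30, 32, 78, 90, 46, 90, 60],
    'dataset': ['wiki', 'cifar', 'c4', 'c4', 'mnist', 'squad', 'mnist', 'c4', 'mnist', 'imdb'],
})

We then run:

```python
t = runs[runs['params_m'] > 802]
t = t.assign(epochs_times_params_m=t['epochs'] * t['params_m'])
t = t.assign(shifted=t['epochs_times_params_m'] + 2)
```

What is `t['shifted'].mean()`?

filter rows where params_m > 802:
  model  params_m  epochs dataset
3    m4       826      30      c4
8    m4       808      90   mnist
add column epochs_times_params_m = t['epochs'] * t['params_m']:
  model  params_m  epochs dataset  epochs_times_params_m
3    m4       826      30      c4                  24780
8    m4       808      90   mnist                  72720
add column shifted = t['epochs_times_params_m'] + 2:
  model  params_m  epochs dataset  epochs_times_params_m  shifted
3    m4       826      30      c4                  24780    24782
8    m4       808      90   mnist                  72720    72722

48752.0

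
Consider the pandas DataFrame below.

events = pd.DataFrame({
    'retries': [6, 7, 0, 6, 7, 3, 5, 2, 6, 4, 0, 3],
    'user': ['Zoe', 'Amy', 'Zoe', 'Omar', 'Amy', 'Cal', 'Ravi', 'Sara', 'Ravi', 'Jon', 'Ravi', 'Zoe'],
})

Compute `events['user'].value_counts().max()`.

value_counts of user:
user
Zoe     3
Ravi    3
Amy     2
Omar    1
Cal     1
Sara    1
Jon     1
Name: count, dtype: int64
Finally, max of the resulting series = 3.

3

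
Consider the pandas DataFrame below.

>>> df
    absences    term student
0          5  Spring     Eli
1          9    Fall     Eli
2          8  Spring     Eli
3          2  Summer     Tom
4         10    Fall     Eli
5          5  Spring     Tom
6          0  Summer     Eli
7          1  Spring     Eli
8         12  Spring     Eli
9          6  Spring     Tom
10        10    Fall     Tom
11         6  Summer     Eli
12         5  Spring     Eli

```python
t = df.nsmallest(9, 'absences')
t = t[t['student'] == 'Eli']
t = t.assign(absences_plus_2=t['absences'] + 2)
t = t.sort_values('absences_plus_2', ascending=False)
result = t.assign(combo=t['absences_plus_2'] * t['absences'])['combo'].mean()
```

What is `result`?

33.5

take 9 rows with smallest absences:
    absences    term student
6          0  Summer     Eli
7          1  Spring     Eli
3          2  Summer     Tom
0          5  Spring     Eli
5          5  Spring     Tom
12         5  Spring     Eli
9          6  Spring     Tom
11         6  Summer     Eli
2          8  Spring     Eli
filter rows where student == 'Eli':
    absences    term student
6          0  Summer     Eli
7          1  Spring     Eli
0          5  Spring     Eli
12         5  Spring     Eli
11         6  Summer     Eli
2          8  Spring     Eli
add column absences_plus_2 = t['absences'] + 2:
    absences    term student  absences_plus_2
6          0  Summer     Eli                2
7          1  Spring     Eli                3
0          5  Spring     Eli                7
12         5  Spring     Eli                7
11         6  Summer     Eli                8
2          8  Spring     Eli               10
sort by absences_plus_2 descending:
    absences    term student  absences_plus_2
2          8  Spring     Eli               10
11         6  Summer     Eli                8
0          5  Spring     Eli                7
12         5  Spring     Eli                7
7          1  Spring     Eli                3
6          0  Summer     Eli                2
add column combo = t['absences_plus_2'] * t['absences']:
    absences    term student  absences_plus_2  combo
2          8  Spring     Eli               10     80
11         6  Summer     Eli                8     48
0          5  Spring     Eli                7     35
12         5  Spring     Eli                7     35
7          1  Spring     Eli                3      3
6          0  Summer     Eli                2      0
Then the mean of column 'combo': 33.5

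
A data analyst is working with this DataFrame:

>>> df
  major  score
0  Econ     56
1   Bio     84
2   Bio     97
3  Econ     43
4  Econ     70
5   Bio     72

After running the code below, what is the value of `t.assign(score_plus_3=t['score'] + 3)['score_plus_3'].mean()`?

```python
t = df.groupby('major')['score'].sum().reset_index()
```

group by major, sum of score:
major
Bio     253
Econ    169
Name: score, dtype: int64
reset_index():
  major  score
0   Bio    253
1  Econ    169
add column score_plus_3 = t['score'] + 3:
  major  score  score_plus_3
0   Bio    253           256
1  Econ    169           172

214.0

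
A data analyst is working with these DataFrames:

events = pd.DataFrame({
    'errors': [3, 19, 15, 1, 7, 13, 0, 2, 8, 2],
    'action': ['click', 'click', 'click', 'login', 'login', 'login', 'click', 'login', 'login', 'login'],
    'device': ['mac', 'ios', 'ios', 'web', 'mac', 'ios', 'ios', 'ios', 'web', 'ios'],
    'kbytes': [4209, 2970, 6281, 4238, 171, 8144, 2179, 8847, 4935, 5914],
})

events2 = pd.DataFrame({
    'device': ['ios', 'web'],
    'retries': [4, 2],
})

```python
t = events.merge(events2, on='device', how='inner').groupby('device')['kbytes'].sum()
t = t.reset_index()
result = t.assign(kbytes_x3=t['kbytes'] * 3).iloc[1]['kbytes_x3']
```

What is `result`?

27519

merge on 'device' (how='inner') → 8 rows:
   errors action device  kbytes  retries
0      19  click    ios    2970        4
1      15  click    ios    6281        4
2       1  login    web    4238        2
3      13  login    ios    8144        4
4       0  click    ios    2179        4
5       2  login    ios    8847        4
6       8  login    web    4935        2
7       2  login    ios    5914        4
group by device, sum of kbytes:
device
ios    34335
web     9173
Name: kbytes, dtype: int64
reset_index():
  device  kbytes
0    ios   34335
1    web    9173
add column kbytes_x3 = t['kbytes'] * 3:
  device  kbytes  kbytes_x3
0    ios   34335     103005
1    web    9173      27519
The value at position 1, column 'kbytes_x3' is 27519.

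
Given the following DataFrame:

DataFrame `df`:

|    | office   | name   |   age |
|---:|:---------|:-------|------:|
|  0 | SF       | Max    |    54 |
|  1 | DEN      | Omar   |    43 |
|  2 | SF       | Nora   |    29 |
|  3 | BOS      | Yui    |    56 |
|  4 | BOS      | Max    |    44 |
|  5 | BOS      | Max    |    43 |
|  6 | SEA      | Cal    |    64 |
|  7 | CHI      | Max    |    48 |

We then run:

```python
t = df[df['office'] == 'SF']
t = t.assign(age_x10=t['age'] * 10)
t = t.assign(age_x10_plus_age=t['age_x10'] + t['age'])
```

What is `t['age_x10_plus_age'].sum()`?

filter rows where office == 'SF':
  office  name  age
0     SF   Max   54
2     SF  Nora   29
add column age_x10 = t['age'] * 10:
  office  name  age  age_x10
0     SF   Max   54      540
2     SF  Nora   29      290
add column age_x10_plus_age = t['age_x10'] + t['age']:
  office  name  age  age_x10  age_x10_plus_age
0     SF   Max   54      540               594
2     SF  Nora   29      290               319
Hence 913.

913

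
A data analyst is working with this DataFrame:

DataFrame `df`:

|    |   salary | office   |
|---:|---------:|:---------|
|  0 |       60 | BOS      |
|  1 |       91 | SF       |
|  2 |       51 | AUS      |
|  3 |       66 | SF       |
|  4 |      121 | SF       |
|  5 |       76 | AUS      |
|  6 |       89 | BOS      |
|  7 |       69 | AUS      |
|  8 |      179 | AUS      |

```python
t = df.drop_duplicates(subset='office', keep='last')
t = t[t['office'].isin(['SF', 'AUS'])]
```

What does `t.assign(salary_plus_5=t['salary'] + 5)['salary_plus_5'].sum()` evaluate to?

310

drop duplicate office (keep=last):
   salary office
4     121     SF
6      89    BOS
8     179    AUS
filter rows where office in ['SF', 'AUS']:
   salary office
4     121     SF
8     179    AUS
add column salary_plus_5 = t['salary'] + 5:
   salary office  salary_plus_5
4     121     SF            126
8     179    AUS            184
Then the sum of column 'salary_plus_5': 310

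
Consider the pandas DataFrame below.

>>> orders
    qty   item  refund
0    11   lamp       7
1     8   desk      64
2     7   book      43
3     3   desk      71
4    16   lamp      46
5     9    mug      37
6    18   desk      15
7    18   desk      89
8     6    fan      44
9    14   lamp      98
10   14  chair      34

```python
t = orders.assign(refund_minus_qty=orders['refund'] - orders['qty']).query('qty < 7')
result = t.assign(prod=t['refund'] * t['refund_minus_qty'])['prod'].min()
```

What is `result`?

1672

add column refund_minus_qty = orders['refund'] - orders['qty']:
    qty   item  refund  refund_minus_qty
0    11   lamp       7                -4
1     8   desk      64                56
2     7   book      43                36
3     3   desk      71                68
4    16   lamp      46                30
5     9    mug      37                28
6    18   desk      15                -3
7    18   desk      89                71
8     6    fan      44                38
9    14   lamp      98                84
10   14  chair      34                20
filter rows where qty < 7:
   qty  item  refund  refund_minus_qty
3    3  desk      71                68
8    6   fan      44                38
add column prod = t['refund'] * t['refund_minus_qty']:
   qty  item  refund  refund_minus_qty  prod
3    3  desk      71                68  4828
8    6   fan      44                38  1672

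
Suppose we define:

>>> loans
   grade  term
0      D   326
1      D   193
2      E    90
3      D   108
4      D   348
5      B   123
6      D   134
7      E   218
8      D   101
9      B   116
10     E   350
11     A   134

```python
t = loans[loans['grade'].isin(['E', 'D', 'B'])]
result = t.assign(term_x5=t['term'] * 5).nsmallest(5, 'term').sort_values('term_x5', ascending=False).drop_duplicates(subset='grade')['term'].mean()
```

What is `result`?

filter rows where grade in ['E', 'D', 'B']:
   grade  term
0      D   326
1      D   193
2      E    90
3      D   108
4      D   348
5      B   123
6      D   134
7      E   218
8      D   101
9      B   116
10     E   350
add column term_x5 = t['term'] * 5:
   grade  term  term_x5
0      D   326     1630
1      D   193      965
2      E    90      450
3      D   108      540
4      D   348     1740
5      B   123      615
6      D   134      670
7      E   218     1090
8      D   101      505
9      B   116      580
10     E   350     1750
take 5 rows with smallest term:
  grade  term  term_x5
2     E    90      450
8     D   101      505
3     D   108      540
9     B   116      580
5     B   123      615
sort by term_x5 descending:
  grade  term  term_x5
5     B   123      615
9     B   116      580
3     D   108      540
8     D   101      505
2     E    90      450
drop duplicate grade (keep=first):
  grade  term  term_x5
5     B   123      615
3     D   108      540
2     E    90      450
So mean() = 107.0.

107.0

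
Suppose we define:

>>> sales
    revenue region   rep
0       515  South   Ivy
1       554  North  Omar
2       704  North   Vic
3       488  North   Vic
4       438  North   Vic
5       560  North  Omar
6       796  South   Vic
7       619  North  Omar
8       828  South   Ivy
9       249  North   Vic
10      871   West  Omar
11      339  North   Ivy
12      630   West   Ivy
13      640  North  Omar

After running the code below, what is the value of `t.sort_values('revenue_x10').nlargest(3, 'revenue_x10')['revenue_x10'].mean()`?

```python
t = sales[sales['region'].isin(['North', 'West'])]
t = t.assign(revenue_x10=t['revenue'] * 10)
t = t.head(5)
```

filter rows where region in ['North', 'West']:
    revenue region   rep
1       554  North  Omar
2       704  North   Vic
3       488  North   Vic
4       438  North   Vic
5       560  North  Omar
7       619  North  Omar
9       249  North   Vic
10      871   West  Omar
11      339  North   Ivy
12      630   West   Ivy
13      640  North  Omar
add column revenue_x10 = t['revenue'] * 10:
    revenue region   rep  revenue_x10
1       554  North  Omar         5540
2       704  North   Vic         7040
3       488  North   Vic         4880
4       438  North   Vic         4380
5       560  North  Omar         5600
7       619  North  Omar         6190
9       249  North   Vic         2490
10      871   West  Omar         8710
11      339  North   Ivy         3390
12      630   West   Ivy         6300
13      640  North  Omar         6400
take first 5 rows:
   revenue region   rep  revenue_x10
1      554  North  Omar         5540
2      704  North   Vic         7040
3      488  North   Vic         4880
4      438  North   Vic         4380
5      560  North  Omar         5600
sort by revenue_x10:
   revenue region   rep  revenue_x10
4      438  North   Vic         4380
3      488  North   Vic         4880
1      554  North  Omar         5540
5      560  North  Omar         5600
2      704  North   Vic         7040
take 3 rows with largest revenue_x10:
   revenue region   rep  revenue_x10
2      704  North   Vic         7040
5      560  North  Omar         5600
1      554  North  Omar         5540
Finally, mean of column 'revenue_x10' = 6060.0.

6060.0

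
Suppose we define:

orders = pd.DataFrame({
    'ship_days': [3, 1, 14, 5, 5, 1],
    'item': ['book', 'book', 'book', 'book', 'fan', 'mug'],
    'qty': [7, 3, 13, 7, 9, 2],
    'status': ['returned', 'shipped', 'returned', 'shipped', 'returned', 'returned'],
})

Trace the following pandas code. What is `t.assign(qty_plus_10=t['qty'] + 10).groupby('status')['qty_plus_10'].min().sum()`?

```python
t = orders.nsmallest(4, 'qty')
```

25

take 4 rows with smallest qty:
   ship_days  item  qty    status
5          1   mug    2  returned
1          1  book    3   shipped
0          3  book    7  returned
3          5  book    7   shipped
add column qty_plus_10 = t['qty'] + 10:
   ship_days  item  qty    status  qty_plus_10
5          1   mug    2  returned           12
1          1  book    3   shipped           13
0          3  book    7  returned           17
3          5  book    7   shipped           17
group by status, min of qty_plus_10:
status
returned    12
shipped     13
Name: qty_plus_10, dtype: int64
Hence 25.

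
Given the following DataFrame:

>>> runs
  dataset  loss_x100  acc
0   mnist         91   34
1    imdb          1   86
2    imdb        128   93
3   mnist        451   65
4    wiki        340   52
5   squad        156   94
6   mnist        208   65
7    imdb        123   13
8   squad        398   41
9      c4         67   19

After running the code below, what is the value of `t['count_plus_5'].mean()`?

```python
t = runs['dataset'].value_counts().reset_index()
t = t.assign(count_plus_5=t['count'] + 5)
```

value_counts of dataset:
dataset
mnist    3
imdb     3
squad    2
wiki     1
c4       1
Name: count, dtype: int64
reset_index():
  dataset  count
0   mnist      3
1    imdb      3
2   squad      2
3    wiki      1
4      c4      1
add column count_plus_5 = t['count'] + 5:
  dataset  count  count_plus_5
0   mnist      3             8
1    imdb      3             8
2   squad      2             7
3    wiki      1             6
4      c4      1             6

7.0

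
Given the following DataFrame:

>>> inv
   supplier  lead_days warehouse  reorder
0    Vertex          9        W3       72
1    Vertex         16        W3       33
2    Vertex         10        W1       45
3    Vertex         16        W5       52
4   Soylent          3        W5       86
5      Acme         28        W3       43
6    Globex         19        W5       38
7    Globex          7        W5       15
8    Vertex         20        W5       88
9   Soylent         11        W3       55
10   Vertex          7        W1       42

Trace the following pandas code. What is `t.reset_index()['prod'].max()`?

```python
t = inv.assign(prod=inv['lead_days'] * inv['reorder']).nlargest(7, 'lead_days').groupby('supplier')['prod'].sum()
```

add column prod = inv['lead_days'] * inv['reorder']:
   supplier  lead_days warehouse  reorder  prod
0    Vertex          9        W3       72   648
1    Vertex         16        W3       33   528
2    Vertex         10        W1       45   450
3    Vertex         16        W5       52   832
4   Soylent          3        W5       86   258
5      Acme         28        W3       43  1204
6    Globex         19        W5       38   722
7    Globex          7        W5       15   105
8    Vertex         20        W5       88  1760
9   Soylent         11        W3       55   605
10   Vertex          7        W1       42   294
take 7 rows with largest lead_days:
  supplier  lead_days warehouse  reorder  prod
5     Acme         28        W3       43  1204
8   Vertex         20        W5       88  1760
6   Globex         19        W5       38   722
1   Vertex         16        W3       33   528
3   Vertex         16        W5       52   832
9  Soylent         11        W3       55   605
2   Vertex         10        W1       45   450
group by supplier, sum of prod:
supplier
Acme       1204
Globex      722
Soylent     605
Vertex     3570
Name: prod, dtype: int64
reset_index():
  supplier  prod
0     Acme  1204
1   Globex   722
2  Soylent   605
3   Vertex  3570

3570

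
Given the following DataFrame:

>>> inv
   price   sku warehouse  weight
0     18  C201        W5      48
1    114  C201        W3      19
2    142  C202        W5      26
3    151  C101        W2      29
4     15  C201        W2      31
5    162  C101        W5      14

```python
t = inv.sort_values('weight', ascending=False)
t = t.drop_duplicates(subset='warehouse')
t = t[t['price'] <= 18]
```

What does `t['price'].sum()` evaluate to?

sort by weight descending:
   price   sku warehouse  weight
0     18  C201        W5      48
4     15  C201        W2      31
3    151  C101        W2      29
2    142  C202        W5      26
1    114  C201        W3      19
5    162  C101        W5      14
drop duplicate warehouse (keep=first):
   price   sku warehouse  weight
0     18  C201        W5      48
4     15  C201        W2      31
1    114  C201        W3      19
filter rows where price <= 18:
   price   sku warehouse  weight
0     18  C201        W5      48
4     15  C201        W2      31
Then the sum of column 'price': 33

33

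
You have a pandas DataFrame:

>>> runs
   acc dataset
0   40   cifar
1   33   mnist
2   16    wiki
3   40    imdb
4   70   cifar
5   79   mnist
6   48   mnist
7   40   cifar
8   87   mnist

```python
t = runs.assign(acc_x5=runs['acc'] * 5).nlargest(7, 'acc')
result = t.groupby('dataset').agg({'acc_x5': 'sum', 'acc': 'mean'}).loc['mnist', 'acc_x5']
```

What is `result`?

add column acc_x5 = runs['acc'] * 5:
   acc dataset  acc_x5
0   40   cifar     200
1   33   mnist     165
2   16    wiki      80
3   40    imdb     200
4   70   cifar     350
5   79   mnist     395
6   48   mnist     240
7   40   cifar     200
8   87   mnist     435
take 7 rows with largest acc:
   acc dataset  acc_x5
8   87   mnist     435
5   79   mnist     395
4   70   cifar     350
6   48   mnist     240
0   40   cifar     200
3   40    imdb     200
7   40   cifar     200
group by dataset: sum(acc_x5), mean(acc):
         acc_x5        acc
dataset                   
cifar       750  50.000000
imdb        200  40.000000
mnist      1070  71.333333
Reading off the value at row 'mnist', column 'acc_x5', we get 1070.

1070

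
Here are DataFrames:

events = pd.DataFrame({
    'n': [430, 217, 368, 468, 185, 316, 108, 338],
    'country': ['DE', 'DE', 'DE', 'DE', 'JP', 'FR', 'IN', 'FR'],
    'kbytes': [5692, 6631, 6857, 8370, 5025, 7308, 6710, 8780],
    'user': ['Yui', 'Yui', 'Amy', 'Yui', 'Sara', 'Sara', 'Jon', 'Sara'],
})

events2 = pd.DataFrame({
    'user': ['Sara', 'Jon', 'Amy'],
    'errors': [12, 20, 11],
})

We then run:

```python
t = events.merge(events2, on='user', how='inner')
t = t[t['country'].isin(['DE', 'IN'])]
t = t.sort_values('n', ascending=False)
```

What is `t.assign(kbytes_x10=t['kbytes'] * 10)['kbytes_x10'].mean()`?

67835.0

merge on 'user' (how='inner') → 5 rows:
     n country  kbytes  user  errors
0  368      DE    6857   Amy      11
1  185      JP    5025  Sara      12
2  316      FR    7308  Sara      12
3  108      IN    6710   Jon      20
4  338      FR    8780  Sara      12
filter rows where country in ['DE', 'IN']:
     n country  kbytes user  errors
0  368      DE    6857  Amy      11
3  108      IN    6710  Jon      20
sort by n descending:
     n country  kbytes user  errors
0  368      DE    6857  Amy      11
3  108      IN    6710  Jon      20
add column kbytes_x10 = t['kbytes'] * 10:
     n country  kbytes user  errors  kbytes_x10
0  368      DE    6857  Amy      11       68570
3  108      IN    6710  Jon      20       67100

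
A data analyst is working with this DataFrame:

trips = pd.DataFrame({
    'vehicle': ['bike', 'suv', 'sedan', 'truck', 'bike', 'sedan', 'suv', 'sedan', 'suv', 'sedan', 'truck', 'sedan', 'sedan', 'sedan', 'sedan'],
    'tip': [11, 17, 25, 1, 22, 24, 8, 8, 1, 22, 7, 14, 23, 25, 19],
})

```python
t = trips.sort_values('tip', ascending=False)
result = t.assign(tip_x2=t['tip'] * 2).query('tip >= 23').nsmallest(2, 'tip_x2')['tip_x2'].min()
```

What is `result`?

46

sort by tip descending:
   vehicle  tip
2    sedan   25
13   sedan   25
5    sedan   24
12   sedan   23
4     bike   22
9    sedan   22
14   sedan   19
1      suv   17
11   sedan   14
0     bike   11
6      suv    8
7    sedan    8
10   truck    7
3    truck    1
8      suv    1
add column tip_x2 = t['tip'] * 2:
   vehicle  tip  tip_x2
2    sedan   25      50
13   sedan   25      50
5    sedan   24      48
12   sedan   23      46
4     bike   22      44
9    sedan   22      44
14   sedan   19      38
1      suv   17      34
11   sedan   14      28
0     bike   11      22
6      suv    8      16
7    sedan    8      16
10   truck    7      14
3    truck    1       2
8      suv    1       2
filter rows where tip >= 23:
   vehicle  tip  tip_x2
2    sedan   25      50
13   sedan   25      50
5    sedan   24      48
12   sedan   23      46
take 2 rows with smallest tip_x2:
   vehicle  tip  tip_x2
12   sedan   23      46
5    sedan   24      48
Then the min of column 'tip_x2': 46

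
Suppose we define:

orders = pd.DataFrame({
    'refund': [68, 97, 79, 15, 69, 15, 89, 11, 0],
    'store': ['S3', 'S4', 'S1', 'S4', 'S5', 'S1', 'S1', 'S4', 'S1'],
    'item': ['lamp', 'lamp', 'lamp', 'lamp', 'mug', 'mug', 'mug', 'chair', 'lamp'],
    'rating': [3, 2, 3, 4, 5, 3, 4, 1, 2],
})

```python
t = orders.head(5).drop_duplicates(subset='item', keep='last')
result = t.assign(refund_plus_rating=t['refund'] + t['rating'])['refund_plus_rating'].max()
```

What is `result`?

74

take first 5 rows:
   refund store  item  rating
0      68    S3  lamp       3
1      97    S4  lamp       2
2      79    S1  lamp       3
3      15    S4  lamp       4
4      69    S5   mug       5
drop duplicate item (keep=last):
   refund store  item  rating
3      15    S4  lamp       4
4      69    S5   mug       5
add column refund_plus_rating = t['refund'] + t['rating']:
   refund store  item  rating  refund_plus_rating
3      15    S4  lamp       4                  19
4      69    S5   mug       5                  74
max of column 'refund_plus_rating' → 74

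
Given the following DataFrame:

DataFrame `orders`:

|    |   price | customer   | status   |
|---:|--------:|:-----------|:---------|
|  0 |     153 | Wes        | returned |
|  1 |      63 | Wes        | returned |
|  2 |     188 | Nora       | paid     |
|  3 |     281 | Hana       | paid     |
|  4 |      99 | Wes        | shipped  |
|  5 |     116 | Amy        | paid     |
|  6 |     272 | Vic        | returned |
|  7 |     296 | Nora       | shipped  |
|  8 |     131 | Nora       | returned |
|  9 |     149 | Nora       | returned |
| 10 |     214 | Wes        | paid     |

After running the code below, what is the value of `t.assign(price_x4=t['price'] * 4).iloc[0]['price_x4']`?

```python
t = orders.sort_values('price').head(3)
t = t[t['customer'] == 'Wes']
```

sort by price:
    price customer    status
1      63      Wes  returned
4      99      Wes   shipped
5     116      Amy      paid
8     131     Nora  returned
9     149     Nora  returned
0     153      Wes  returned
2     188     Nora      paid
10    214      Wes      paid
6     272      Vic  returned
3     281     Hana      paid
7     296     Nora   shipped
take first 3 rows:
   price customer    status
1     63      Wes  returned
4     99      Wes   shipped
5    116      Amy      paid
filter rows where customer == 'Wes':
   price customer    status
1     63      Wes  returned
4     99      Wes   shipped
add column price_x4 = t['price'] * 4:
   price customer    status  price_x4
1     63      Wes  returned       252
4     99      Wes   shipped       396
The value at position 0, column 'price_x4' is 252.

252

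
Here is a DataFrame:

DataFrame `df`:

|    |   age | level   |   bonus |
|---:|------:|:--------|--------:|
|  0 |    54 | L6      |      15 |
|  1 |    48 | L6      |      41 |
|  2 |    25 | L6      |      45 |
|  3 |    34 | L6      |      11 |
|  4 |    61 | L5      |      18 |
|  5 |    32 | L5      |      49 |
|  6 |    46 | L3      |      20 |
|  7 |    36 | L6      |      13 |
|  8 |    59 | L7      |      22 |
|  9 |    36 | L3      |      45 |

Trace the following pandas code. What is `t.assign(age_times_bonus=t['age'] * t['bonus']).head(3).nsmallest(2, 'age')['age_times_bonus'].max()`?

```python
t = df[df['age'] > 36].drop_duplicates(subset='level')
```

920

filter rows where age > 36:
   age level  bonus
0   54    L6     15
1   48    L6     41
4   61    L5     18
6   46    L3     20
8   59    L7     22
drop duplicate level (keep=first):
   age level  bonus
0   54    L6     15
4   61    L5     18
6   46    L3     20
8   59    L7     22
add column age_times_bonus = t['age'] * t['bonus']:
   age level  bonus  age_times_bonus
0   54    L6     15              810
4   61    L5     18             1098
6   46    L3     20              920
8   59    L7     22             1298
take first 3 rows:
   age level  bonus  age_times_bonus
0   54    L6     15              810
4   61    L5     18             1098
6   46    L3     20              920
take 2 rows with smallest age:
   age level  bonus  age_times_bonus
6   46    L3     20              920
0   54    L6     15              810
Hence 920.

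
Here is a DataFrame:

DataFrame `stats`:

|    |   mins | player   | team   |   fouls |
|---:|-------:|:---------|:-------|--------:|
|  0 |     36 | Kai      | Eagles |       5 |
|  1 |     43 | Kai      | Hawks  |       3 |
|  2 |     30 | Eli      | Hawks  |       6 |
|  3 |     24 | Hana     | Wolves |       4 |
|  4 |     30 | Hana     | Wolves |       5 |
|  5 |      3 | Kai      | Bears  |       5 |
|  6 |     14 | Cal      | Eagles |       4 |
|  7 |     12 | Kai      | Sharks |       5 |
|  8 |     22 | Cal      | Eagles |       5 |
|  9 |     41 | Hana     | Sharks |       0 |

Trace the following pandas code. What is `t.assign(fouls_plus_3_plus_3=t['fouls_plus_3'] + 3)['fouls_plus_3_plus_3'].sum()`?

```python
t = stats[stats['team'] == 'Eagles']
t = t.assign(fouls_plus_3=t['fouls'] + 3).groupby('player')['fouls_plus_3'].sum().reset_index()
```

29

filter rows where team == 'Eagles':
   mins player    team  fouls
0    36    Kai  Eagles      5
6    14    Cal  Eagles      4
8    22    Cal  Eagles      5
add column fouls_plus_3 = t['fouls'] + 3:
   mins player    team  fouls  fouls_plus_3
0    36    Kai  Eagles      5             8
6    14    Cal  Eagles      4             7
8    22    Cal  Eagles      5             8
group by player, sum of fouls_plus_3:
player
Cal    15
Kai     8
Name: fouls_plus_3, dtype: int64
reset_index():
  player  fouls_plus_3
0    Cal            15
1    Kai             8
add column fouls_plus_3_plus_3 = t['fouls_plus_3'] + 3:
  player  fouls_plus_3  fouls_plus_3_plus_3
0    Cal            15                   18
1    Kai             8                   11
Reading off the sum of column 'fouls_plus_3_plus_3', we get 29.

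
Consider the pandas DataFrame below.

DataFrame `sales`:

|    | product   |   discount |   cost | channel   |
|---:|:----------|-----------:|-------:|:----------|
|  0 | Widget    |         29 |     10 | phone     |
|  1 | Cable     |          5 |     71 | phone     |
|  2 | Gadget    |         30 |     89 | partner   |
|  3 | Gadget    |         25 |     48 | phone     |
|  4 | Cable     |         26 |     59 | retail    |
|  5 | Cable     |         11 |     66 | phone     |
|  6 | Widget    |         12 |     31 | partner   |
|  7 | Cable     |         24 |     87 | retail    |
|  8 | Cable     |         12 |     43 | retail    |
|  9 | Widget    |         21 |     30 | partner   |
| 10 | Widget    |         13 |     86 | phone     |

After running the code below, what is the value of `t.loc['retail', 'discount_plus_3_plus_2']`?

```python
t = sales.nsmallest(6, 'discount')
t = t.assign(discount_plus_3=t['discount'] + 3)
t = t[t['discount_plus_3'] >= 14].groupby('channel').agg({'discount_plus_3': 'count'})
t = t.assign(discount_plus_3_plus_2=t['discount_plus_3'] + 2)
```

take 6 rows with smallest discount:
   product  discount  cost  channel
1    Cable         5    71    phone
5    Cable        11    66    phone
6   Widget        12    31  partner
8    Cable        12    43   retail
10  Widget        13    86    phone
9   Widget        21    30  partner
add column discount_plus_3 = t['discount'] + 3:
   product  discount  cost  channel  discount_plus_3
1    Cable         5    71    phone                8
5    Cable        11    66    phone               14
6   Widget        12    31  partner               15
8    Cable        12    43   retail               15
10  Widget        13    86    phone               16
9   Widget        21    30  partner               24
filter rows where discount_plus_3 >= 14:
   product  discount  cost  channel  discount_plus_3
5    Cable        11    66    phone               14
6   Widget        12    31  partner               15
8    Cable        12    43   retail               15
10  Widget        13    86    phone               16
9   Widget        21    30  partner               24
group by channel, count of discount_plus_3:
         discount_plus_3
channel                 
partner                2
phone                  2
retail                 1
add column discount_plus_3_plus_2 = t['discount_plus_3'] + 2:
         discount_plus_3  discount_plus_3_plus_2
channel                                         
partner                2                       4
phone                  2                       4
retail                 1                       3

3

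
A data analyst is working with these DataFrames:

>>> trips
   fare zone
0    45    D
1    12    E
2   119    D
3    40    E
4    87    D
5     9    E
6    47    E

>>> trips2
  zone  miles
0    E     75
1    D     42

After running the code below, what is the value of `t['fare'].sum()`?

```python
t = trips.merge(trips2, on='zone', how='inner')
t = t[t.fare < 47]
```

merge on 'zone' (how='inner') → 7 rows:
   fare zone  miles
0    45    D     42
1    12    E     75
2   119    D     42
3    40    E     75
4    87    D     42
5     9    E     75
6    47    E     75
filter rows where fare < 47:
   fare zone  miles
0    45    D     42
1    12    E     75
3    40    E     75
5     9    E     75
So sum() = 106.

106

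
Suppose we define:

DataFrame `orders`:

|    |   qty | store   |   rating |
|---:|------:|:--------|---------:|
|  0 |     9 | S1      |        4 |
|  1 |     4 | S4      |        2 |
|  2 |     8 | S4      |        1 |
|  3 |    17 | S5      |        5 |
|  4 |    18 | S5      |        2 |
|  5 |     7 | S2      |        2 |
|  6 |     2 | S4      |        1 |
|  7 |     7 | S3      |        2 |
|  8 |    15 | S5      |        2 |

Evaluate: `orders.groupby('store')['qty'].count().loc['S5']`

group by store, count of qty:
store
S1    1
S2    1
S3    1
S4    3
S5    3
Name: qty, dtype: int64
Hence 3.

3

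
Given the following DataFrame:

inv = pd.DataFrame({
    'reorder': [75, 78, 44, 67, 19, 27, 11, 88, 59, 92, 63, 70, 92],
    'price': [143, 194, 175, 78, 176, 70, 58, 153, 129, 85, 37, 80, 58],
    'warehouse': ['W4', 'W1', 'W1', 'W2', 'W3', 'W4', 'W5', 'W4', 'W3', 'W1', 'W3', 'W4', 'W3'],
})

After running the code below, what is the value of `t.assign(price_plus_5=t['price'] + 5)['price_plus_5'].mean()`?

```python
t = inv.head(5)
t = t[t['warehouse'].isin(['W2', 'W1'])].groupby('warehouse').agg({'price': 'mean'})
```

take first 5 rows:
   reorder  price warehouse
0       75    143        W4
1       78    194        W1
2       44    175        W1
3       67     78        W2
4       19    176        W3
filter rows where warehouse in ['W2', 'W1']:
   reorder  price warehouse
1       78    194        W1
2       44    175        W1
3       67     78        W2
group by warehouse, mean of price:
           price
warehouse       
W1         184.5
W2          78.0
add column price_plus_5 = t['price'] + 5:
           price  price_plus_5
warehouse                     
W1         184.5         189.5
W2          78.0          83.0
So mean() = 136.25.

136.25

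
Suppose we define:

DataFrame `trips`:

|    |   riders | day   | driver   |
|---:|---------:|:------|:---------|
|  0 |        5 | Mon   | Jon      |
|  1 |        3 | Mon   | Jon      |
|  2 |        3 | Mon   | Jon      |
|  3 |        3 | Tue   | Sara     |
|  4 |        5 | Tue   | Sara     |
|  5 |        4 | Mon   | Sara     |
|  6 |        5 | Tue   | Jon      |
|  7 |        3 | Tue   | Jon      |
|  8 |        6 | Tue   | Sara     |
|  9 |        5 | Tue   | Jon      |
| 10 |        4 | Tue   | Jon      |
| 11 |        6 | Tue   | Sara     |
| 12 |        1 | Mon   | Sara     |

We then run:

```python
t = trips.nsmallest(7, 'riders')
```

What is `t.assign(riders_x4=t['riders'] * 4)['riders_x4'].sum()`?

take 7 rows with smallest riders:
    riders  day driver
12       1  Mon   Sara
1        3  Mon    Jon
2        3  Mon    Jon
3        3  Tue   Sara
7        3  Tue    Jon
5        4  Mon   Sara
10       4  Tue    Jon
add column riders_x4 = t['riders'] * 4:
    riders  day driver  riders_x4
12       1  Mon   Sara          4
1        3  Mon    Jon         12
2        3  Mon    Jon         12
3        3  Tue   Sara         12
7        3  Tue    Jon         12
5        4  Mon   Sara         16
10       4  Tue    Jon         16
Then the sum of column 'riders_x4': 84

84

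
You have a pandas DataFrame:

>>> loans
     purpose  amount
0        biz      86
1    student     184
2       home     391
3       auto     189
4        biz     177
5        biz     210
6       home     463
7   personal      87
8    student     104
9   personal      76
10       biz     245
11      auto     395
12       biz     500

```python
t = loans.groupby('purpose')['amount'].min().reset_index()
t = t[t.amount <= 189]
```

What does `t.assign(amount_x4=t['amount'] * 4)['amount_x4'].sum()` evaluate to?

1820

group by purpose, min of amount:
purpose
auto        189
biz          86
home        391
personal     76
student     104
Name: amount, dtype: int64
reset_index():
    purpose  amount
0      auto     189
1       biz      86
2      home     391
3  personal      76
4   student     104
filter rows where amount <= 189:
    purpose  amount
0      auto     189
1       biz      86
3  personal      76
4   student     104
add column amount_x4 = t['amount'] * 4:
    purpose  amount  amount_x4
0      auto     189        756
1       biz      86        344
3  personal      76        304
4   student     104        416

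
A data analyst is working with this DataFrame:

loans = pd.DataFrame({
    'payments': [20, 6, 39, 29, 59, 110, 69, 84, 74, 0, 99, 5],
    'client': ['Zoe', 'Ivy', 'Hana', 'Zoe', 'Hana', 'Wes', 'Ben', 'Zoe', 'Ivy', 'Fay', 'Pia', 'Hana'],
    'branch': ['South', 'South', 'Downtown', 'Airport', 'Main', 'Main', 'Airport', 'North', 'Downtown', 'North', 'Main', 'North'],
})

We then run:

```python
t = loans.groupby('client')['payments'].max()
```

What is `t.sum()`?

group by client, max of payments:
client
Ben      69
Fay       0
Hana     59
Ivy      74
Pia      99
Wes     110
Zoe      84
Name: payments, dtype: int64
The sum of the resulting series is 495.

495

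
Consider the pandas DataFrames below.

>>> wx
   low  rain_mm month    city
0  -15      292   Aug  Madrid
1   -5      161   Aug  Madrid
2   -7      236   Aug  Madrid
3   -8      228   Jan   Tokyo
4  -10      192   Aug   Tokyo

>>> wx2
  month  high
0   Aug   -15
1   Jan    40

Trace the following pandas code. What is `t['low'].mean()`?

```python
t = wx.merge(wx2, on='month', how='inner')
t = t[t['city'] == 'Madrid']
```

merge on 'month' (how='inner') → 5 rows:
   low  rain_mm month    city  high
0  -15      292   Aug  Madrid   -15
1   -5      161   Aug  Madrid   -15
2   -7      236   Aug  Madrid   -15
3   -8      228   Jan   Tokyo    40
4  -10      192   Aug   Tokyo   -15
filter rows where city == 'Madrid':
   low  rain_mm month    city  high
0  -15      292   Aug  Madrid   -15
1   -5      161   Aug  Madrid   -15
2   -7      236   Aug  Madrid   -15

-9.0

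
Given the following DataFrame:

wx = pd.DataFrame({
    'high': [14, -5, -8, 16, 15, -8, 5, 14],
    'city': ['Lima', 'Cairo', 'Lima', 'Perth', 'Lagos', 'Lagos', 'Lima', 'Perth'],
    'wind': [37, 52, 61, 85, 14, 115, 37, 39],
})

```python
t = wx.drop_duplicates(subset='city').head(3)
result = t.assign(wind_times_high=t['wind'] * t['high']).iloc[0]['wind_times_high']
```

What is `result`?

drop duplicate city (keep=first):
   high   city  wind
0    14   Lima    37
1    -5  Cairo    52
3    16  Perth    85
4    15  Lagos    14
take first 3 rows:
   high   city  wind
0    14   Lima    37
1    -5  Cairo    52
3    16  Perth    85
add column wind_times_high = t['wind'] * t['high']:
   high   city  wind  wind_times_high
0    14   Lima    37              518
1    -5  Cairo    52             -260
3    16  Perth    85             1360
Hence 518.

518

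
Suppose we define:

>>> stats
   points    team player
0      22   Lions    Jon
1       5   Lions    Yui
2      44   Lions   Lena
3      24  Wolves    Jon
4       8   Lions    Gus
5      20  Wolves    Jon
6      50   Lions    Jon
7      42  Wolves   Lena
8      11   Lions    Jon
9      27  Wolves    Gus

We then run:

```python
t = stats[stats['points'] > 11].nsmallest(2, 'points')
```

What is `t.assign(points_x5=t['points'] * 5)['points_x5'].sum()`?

filter rows where points > 11:
   points    team player
0      22   Lions    Jon
2      44   Lions   Lena
3      24  Wolves    Jon
5      20  Wolves    Jon
6      50   Lions    Jon
7      42  Wolves   Lena
9      27  Wolves    Gus
take 2 rows with smallest points:
   points    team player
5      20  Wolves    Jon
0      22   Lions    Jon
add column points_x5 = t['points'] * 5:
   points    team player  points_x5
5      20  Wolves    Jon        100
0      22   Lions    Jon        110
sum of column 'points_x5' → 210

210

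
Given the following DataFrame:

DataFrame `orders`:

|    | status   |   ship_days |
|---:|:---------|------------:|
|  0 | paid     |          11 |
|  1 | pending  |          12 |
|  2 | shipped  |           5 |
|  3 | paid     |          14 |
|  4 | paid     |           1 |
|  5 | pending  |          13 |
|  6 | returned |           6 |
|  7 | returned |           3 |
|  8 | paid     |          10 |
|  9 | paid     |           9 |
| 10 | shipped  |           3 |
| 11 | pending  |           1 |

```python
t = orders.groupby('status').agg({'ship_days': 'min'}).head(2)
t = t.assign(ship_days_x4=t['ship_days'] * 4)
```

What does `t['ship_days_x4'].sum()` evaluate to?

group by status, min of ship_days:
          ship_days
status             
paid              1
pending           1
returned          3
shipped           3
take first 2 rows:
         ship_days
status            
paid             1
pending          1
add column ship_days_x4 = t['ship_days'] * 4:
         ship_days  ship_days_x4
status                          
paid             1             4
pending          1             4
sum of column 'ship_days_x4' → 8

8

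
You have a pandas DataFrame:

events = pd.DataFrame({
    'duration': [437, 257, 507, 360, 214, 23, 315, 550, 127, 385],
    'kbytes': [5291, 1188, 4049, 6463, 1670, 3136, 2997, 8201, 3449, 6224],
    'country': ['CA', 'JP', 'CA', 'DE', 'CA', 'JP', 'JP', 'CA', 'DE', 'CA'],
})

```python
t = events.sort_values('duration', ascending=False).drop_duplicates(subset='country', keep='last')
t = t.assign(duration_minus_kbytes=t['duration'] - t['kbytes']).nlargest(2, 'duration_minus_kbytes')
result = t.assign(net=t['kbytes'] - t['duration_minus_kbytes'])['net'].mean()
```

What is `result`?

sort by duration descending:
   duration  kbytes country
7       550    8201      CA
2       507    4049      CA
0       437    5291      CA
9       385    6224      CA
3       360    6463      DE
6       315    2997      JP
1       257    1188      JP
4       214    1670      CA
8       127    3449      DE
5        23    3136      JP
drop duplicate country (keep=last):
   duration  kbytes country
4       214    1670      CA
8       127    3449      DE
5        23    3136      JP
add column duration_minus_kbytes = t['duration'] - t['kbytes']:
   duration  kbytes country  duration_minus_kbytes
4       214    1670      CA                  -1456
8       127    3449      DE                  -3322
5        23    3136      JP                  -3113
take 2 rows with largest duration_minus_kbytes:
   duration  kbytes country  duration_minus_kbytes
4       214    1670      CA                  -1456
5        23    3136      JP                  -3113
add column net = t['kbytes'] - t['duration_minus_kbytes']:
   duration  kbytes country  duration_minus_kbytes   net
4       214    1670      CA                  -1456  3126
5        23    3136      JP                  -3113  6249
Taking the mean of column 'net' gives 4687.5.

4687.5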